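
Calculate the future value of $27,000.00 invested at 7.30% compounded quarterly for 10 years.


Compound interest formula: A = P(1 + r/n)^(nt)
A = $27,000.00 × (1 + 0.073/4)^(4 × 10)
Growth factor: (1 + 0.073/4)^40 = 2.061469
A = $27,000.00 × 2.061469
A = $55,659.66

A = P(1 + r/n)^(nt) = $55,659.66


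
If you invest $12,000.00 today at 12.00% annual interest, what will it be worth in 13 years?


Future value formula: FV = PV × (1 + r)^t
FV = $12,000.00 × (1 + 0.12)^13
FV = $12,000.00 × 4.363493
FV = $52,361.92

FV = PV × (1 + r)^t = $52,361.92


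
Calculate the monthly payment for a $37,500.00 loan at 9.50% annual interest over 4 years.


Loan payment formula: PMT = PV × r / (1 − (1 + r)^(−n))
Monthly rate r = 0.095/12 ≈ 0.00791667, n = 48 months
Denominator: 1 − (1 + 0.095/12)^(−48) = 0.315115
PMT = $37,500.00 × (0.095/12) / 0.315115
PMT = $942.12 per month

PMT = PV × r / (1-(1+r)^(-n)) = $942.12/month


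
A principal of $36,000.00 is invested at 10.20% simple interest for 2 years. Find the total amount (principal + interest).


Total amount formula: A = P(1 + rt) = P + P·r·t
Interest: I = P × r × t = $36,000.00 × 0.102 × 2 = $7,344.00
A = P + I = $36,000.00 + $7,344.00 = $43,344.00

A = P + I = P(1 + rt) = $43,344.00


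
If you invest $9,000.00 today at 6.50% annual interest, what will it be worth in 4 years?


Future value formula: FV = PV × (1 + r)^t
FV = $9,000.00 × (1 + 0.065)^4
FV = $9,000.00 × 1.2864664
FV = $11,578.20

FV = PV × (1 + r)^t = $11,578.20


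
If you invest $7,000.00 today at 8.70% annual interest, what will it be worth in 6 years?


Future value formula: FV = PV × (1 + r)^t
FV = $7,000.00 × (1 + 0.087)^6
FV = $7,000.00 × 1.6495947
FV = $11,547.16

FV = PV × (1 + r)^t = $11,547.16


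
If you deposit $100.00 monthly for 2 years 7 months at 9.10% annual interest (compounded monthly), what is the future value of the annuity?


Future value of an ordinary annuity: FV = PMT × ((1 + r)^n − 1) / r
Monthly rate r = 0.091/12 ≈ 0.00758333, n = 31
FV = $100.00 × ((1 + 0.091/12)^31 − 1) / (0.091/12)
FV = $100.00 × 34.799046
FV = $3,479.90

FV = PMT × ((1+r)^n - 1)/r = $3,479.90


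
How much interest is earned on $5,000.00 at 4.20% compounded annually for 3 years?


Compound interest earned = final amount − principal.
A = P(1 + r/n)^(nt) = $5,000.00 × (1 + 0.042/1)^(1 × 3) = $5,656.83
Interest = A − P = $5,656.83 − $5,000.00 = $656.83

Interest = A - P = $656.83


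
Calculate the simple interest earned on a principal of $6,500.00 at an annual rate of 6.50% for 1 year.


Simple interest formula: I = P × r × t
I = $6,500.00 × 0.065 × 1
I = $422.50

I = P × r × t = $422.50


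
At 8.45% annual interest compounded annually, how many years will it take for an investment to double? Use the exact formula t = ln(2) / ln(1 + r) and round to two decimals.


Doubling condition: (1 + r)^t = 2
Take ln of both sides: t × ln(1 + r) = ln(2)
t = ln(2) / ln(1 + r)
t = 0.693147 / 0.081119
t = 8.54

t = ln(2) / ln(1 + r) = 8.54 years


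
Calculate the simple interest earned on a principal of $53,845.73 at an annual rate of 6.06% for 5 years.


Simple interest formula: I = P × r × t
I = $53,845.73 × 0.0606 × 5
I = $16,315.26

I = P × r × t = $16,315.26


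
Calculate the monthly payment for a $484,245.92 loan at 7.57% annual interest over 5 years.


Loan payment formula: PMT = PV × r / (1 − (1 + r)^(−n))
Monthly rate r = 0.0757/12 ≈ 0.00630833, n = 60 months
Denominator: 1 − (1 + 0.0757/12)^(−60) = 0.3142973
PMT = $484,245.92 × (0.0757/12) / 0.3142973
PMT = $9,719.41 per month

PMT = PV × r / (1-(1+r)^(-n)) = $9,719.41/month


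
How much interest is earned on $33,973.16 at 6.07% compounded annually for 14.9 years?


Compound interest earned = final amount − principal.
A = P(1 + r/n)^(nt) = $33,973.16 × (1 + 0.0607/1)^(1 × 14.9) = $81,745.76
Interest = A − P = $81,745.76 − $33,973.16 = $47,772.60

Interest = A - P = $47,772.60


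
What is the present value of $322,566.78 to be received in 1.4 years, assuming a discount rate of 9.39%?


Present value formula: PV = FV / (1 + r)^t
PV = $322,566.78 / (1 + 0.0939)^1.4
PV = $322,566.78 / 1.13388412
PV = $284,479.49

PV = FV / (1 + r)^t = $284,479.49


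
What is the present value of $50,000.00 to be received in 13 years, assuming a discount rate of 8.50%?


Present value formula: PV = FV / (1 + r)^t
PV = $50,000.00 / (1 + 0.085)^13
PV = $50,000.00 / 2.887930
PV = $17,313.44

PV = FV / (1 + r)^t = $17,313.44


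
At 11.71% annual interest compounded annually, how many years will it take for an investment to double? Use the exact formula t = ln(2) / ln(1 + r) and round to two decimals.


Doubling condition: (1 + r)^t = 2
Take ln of both sides: t × ln(1 + r) = ln(2)
t = ln(2) / ln(1 + r)
t = 0.693147 / 0.110736
t = 6.26

t = ln(2) / ln(1 + r) = 6.26 years


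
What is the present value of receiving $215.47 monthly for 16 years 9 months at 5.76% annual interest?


Present value of an ordinary annuity: PV = PMT × (1 − (1 + r)^(−n)) / r
Monthly rate r = 0.0576/12 = 0.0048, n = 201
PV = $215.47 × (1 − (1 + 0.0576/12)^(−201)) / (0.0576/12)
PV = $215.47 × 128.762509
PV = $27,744.46

PV = PMT × (1-(1+r)^(-n))/r = $27,744.46


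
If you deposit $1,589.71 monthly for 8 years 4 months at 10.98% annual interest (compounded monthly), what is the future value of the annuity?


Future value of an ordinary annuity: FV = PMT × ((1 + r)^n − 1) / r
Monthly rate r = 0.1098/12 = 0.00915, n = 100
FV = $1,589.71 × ((1 + 0.1098/12)^100 − 1) / (0.1098/12)
FV = $1,589.71 × 162.448999
FV = $258,246.80

FV = PMT × ((1+r)^n - 1)/r = $258,246.80


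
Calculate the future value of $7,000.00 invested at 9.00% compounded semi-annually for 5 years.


Compound interest formula: A = P(1 + r/n)^(nt)
A = $7,000.00 × (1 + 0.09/2)^(2 × 5)
Growth factor: (1 + 0.09/2)^10 = 1.5529694
A = $7,000.00 × 1.5529694
A = $10,870.79

A = P(1 + r/n)^(nt) = $10,870.79


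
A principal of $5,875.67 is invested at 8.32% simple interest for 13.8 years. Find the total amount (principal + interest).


Total amount formula: A = P(1 + rt) = P + P·r·t
Interest: I = P × r × t = $5,875.67 × 0.0832 × 13.8 = $6,746.21
A = P + I = $5,875.67 + $6,746.21 = $12,621.88

A = P + I = P(1 + rt) = $12,621.88


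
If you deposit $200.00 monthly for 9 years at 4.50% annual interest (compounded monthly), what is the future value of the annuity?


Future value of an ordinary annuity: FV = PMT × ((1 + r)^n − 1) / r
Monthly rate r = 0.045/12 = 0.00375, n = 108
FV = $200.00 × ((1 + 0.045/12)^108 − 1) / (0.045/12)
FV = $200.00 × 132.844596
FV = $26,568.92

FV = PMT × ((1+r)^n - 1)/r = $26,568.92


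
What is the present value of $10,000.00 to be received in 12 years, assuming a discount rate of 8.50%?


Present value formula: PV = FV / (1 + r)^t
PV = $10,000.00 / (1 + 0.085)^12
PV = $10,000.00 / 2.661686
PV = $3,757.02

PV = FV / (1 + r)^t = $3,757.02


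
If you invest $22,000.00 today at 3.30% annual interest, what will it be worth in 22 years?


Future value formula: FV = PV × (1 + r)^t
FV = $22,000.00 × (1 + 0.033)^22
FV = $22,000.00 × 2.042712
FV = $44,939.66

FV = PV × (1 + r)^t = $44,939.66


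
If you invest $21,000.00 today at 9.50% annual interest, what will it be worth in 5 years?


Future value formula: FV = PV × (1 + r)^t
FV = $21,000.00 × (1 + 0.095)^5
FV = $21,000.00 × 1.5742387
FV = $33,059.01

FV = PV × (1 + r)^t = $33,059.01


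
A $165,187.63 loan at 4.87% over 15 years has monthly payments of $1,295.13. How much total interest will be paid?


Total paid over the life of the loan = PMT × n.
Total paid = $1,295.13 × 180 = $233,123.40
Total interest = total paid − principal = $233,123.40 − $165,187.63 = $67,935.77

Total interest = (PMT × n) - PV = $67,935.77


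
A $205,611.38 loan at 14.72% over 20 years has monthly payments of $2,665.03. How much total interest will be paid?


Total paid over the life of the loan = PMT × n.
Total paid = $2,665.03 × 240 = $639,607.20
Total interest = total paid − principal = $639,607.20 − $205,611.38 = $433,995.82

Total interest = (PMT × n) - PV = $433,995.82


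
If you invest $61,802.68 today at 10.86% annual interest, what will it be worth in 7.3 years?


Future value formula: FV = PV × (1 + r)^t
FV = $61,802.68 × (1 + 0.1086)^7.3
FV = $61,802.68 × 2.1225434
FV = $131,178.87

FV = PV × (1 + r)^t = $131,178.87


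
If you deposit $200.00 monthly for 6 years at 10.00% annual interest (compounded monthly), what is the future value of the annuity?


Future value of an ordinary annuity: FV = PMT × ((1 + r)^n − 1) / r
Monthly rate r = 0.1/12 ≈ 0.00833333, n = 72
FV = $200.00 × ((1 + 0.1/12)^72 − 1) / (0.1/12)
FV = $200.00 × 98.111314
FV = $19,622.26

FV = PMT × ((1+r)^n - 1)/r = $19,622.26


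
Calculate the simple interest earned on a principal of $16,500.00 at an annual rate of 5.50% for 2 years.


Simple interest formula: I = P × r × t
I = $16,500.00 × 0.055 × 2
I = $1,815.00

I = P × r × t = $1,815.00


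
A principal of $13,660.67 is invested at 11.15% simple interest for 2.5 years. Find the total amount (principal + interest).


Total amount formula: A = P(1 + rt) = P + P·r·t
Interest: I = P × r × t = $13,660.67 × 0.1115 × 2.5 = $3,807.91
A = P + I = $13,660.67 + $3,807.91 = $17,468.58

A = P + I = P(1 + rt) = $17,468.58


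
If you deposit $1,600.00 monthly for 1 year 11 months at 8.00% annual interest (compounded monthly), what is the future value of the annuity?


Future value of an ordinary annuity: FV = PMT × ((1 + r)^n − 1) / r
Monthly rate r = 0.08/12 ≈ 0.00666667, n = 23
FV = $1,600.00 × ((1 + 0.08/12)^23 − 1) / (0.08/12)
FV = $1,600.00 × 24.768069
FV = $39,628.91

FV = PMT × ((1+r)^n - 1)/r = $39,628.91


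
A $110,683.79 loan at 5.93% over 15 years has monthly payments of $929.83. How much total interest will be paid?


Total paid over the life of the loan = PMT × n.
Total paid = $929.83 × 180 = $167,369.40
Total interest = total paid − principal = $167,369.40 − $110,683.79 = $56,685.61

Total interest = (PMT × n) - PV = $56,685.61


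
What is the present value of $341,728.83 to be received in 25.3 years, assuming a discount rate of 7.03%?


Present value formula: PV = FV / (1 + r)^t
PV = $341,728.83 / (1 + 0.0703)^25.3
PV = $341,728.83 / 5.578145
PV = $61,262.09

PV = FV / (1 + r)^t = $61,262.09


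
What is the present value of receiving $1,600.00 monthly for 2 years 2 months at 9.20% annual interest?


Present value of an ordinary annuity: PV = PMT × (1 − (1 + r)^(−n)) / r
Monthly rate r = 0.092/12 ≈ 0.00766667, n = 26
PV = $1,600.00 × (1 − (1 + 0.092/12)^(−26)) / (0.092/12)
PV = $1,600.00 × 23.491327
PV = $37,586.12

PV = PMT × (1-(1+r)^(-n))/r = $37,586.12


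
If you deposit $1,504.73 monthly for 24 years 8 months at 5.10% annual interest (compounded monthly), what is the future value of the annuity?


Future value of an ordinary annuity: FV = PMT × ((1 + r)^n − 1) / r
Monthly rate r = 0.051/12 = 0.00425, n = 296
FV = $1,504.73 × ((1 + 0.051/12)^296 − 1) / (0.051/12)
FV = $1,504.73 × 590.355586
FV = $888,325.76

FV = PMT × ((1+r)^n - 1)/r = $888,325.76


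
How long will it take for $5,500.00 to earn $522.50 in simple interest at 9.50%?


Rearrange the simple interest formula for t:
I = P × r × t  ⇒  t = I / (P × r)
t = $522.50 / ($5,500.00 × 0.095)
t = 1

t = I/(P×r) = 1 year


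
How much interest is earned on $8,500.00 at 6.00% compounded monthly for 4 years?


Compound interest earned = final amount − principal.
A = P(1 + r/n)^(nt) = $8,500.00 × (1 + 0.06/12)^(12 × 4) = $10,799.16
Interest = A − P = $10,799.16 − $8,500.00 = $2,299.16

Interest = A - P = $2,299.16


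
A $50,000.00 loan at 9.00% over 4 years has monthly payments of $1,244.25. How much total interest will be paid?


Total paid over the life of the loan = PMT × n.
Total paid = $1,244.25 × 48 = $59,724.00
Total interest = total paid − principal = $59,724.00 − $50,000.00 = $9,724.00

Total interest = (PMT × n) - PV = $9,724.00


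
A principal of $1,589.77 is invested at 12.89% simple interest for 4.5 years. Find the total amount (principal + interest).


Total amount formula: A = P(1 + rt) = P + P·r·t
Interest: I = P × r × t = $1,589.77 × 0.1289 × 4.5 = $922.15
A = P + I = $1,589.77 + $922.15 = $2,511.92

A = P + I = P(1 + rt) = $2,511.92


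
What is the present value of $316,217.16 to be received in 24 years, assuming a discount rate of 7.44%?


Present value formula: PV = FV / (1 + r)^t
PV = $316,217.16 / (1 + 0.0744)^24
PV = $316,217.16 / 5.59736969
PV = $56,493.89

PV = FV / (1 + r)^t = $56,493.89


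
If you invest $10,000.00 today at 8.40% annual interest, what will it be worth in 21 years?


Future value formula: FV = PV × (1 + r)^t
FV = $10,000.00 × (1 + 0.084)^21
FV = $10,000.00 × 5.440201
FV = $54,402.01

FV = PV × (1 + r)^t = $54,402.01


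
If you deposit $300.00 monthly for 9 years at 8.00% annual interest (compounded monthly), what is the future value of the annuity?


Future value of an ordinary annuity: FV = PMT × ((1 + r)^n − 1) / r
Monthly rate r = 0.08/12 ≈ 0.00666667, n = 108
FV = $300.00 × ((1 + 0.08/12)^108 − 1) / (0.08/12)
FV = $300.00 × 157.429535
FV = $47,228.86

FV = PMT × ((1+r)^n - 1)/r = $47,228.86


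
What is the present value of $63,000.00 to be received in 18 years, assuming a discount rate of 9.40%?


Present value formula: PV = FV / (1 + r)^t
PV = $63,000.00 / (1 + 0.094)^18
PV = $63,000.00 / 5.038622
PV = $12,503.42

PV = FV / (1 + r)^t = $12,503.42


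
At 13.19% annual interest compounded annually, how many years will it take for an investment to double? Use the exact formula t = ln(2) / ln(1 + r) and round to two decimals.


Doubling condition: (1 + r)^t = 2
Take ln of both sides: t × ln(1 + r) = ln(2)
t = ln(2) / ln(1 + r)
t = 0.693147 / 0.123898
t = 5.59

t = ln(2) / ln(1 + r) = 5.59 years


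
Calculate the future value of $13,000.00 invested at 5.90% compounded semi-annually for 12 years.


Compound interest formula: A = P(1 + r/n)^(nt)
A = $13,000.00 × (1 + 0.059/2)^(2 × 12)
Growth factor: (1 + 0.059/2)^24 = 2.009243
A = $13,000.00 × 2.009243
A = $26,120.16

A = P(1 + r/n)^(nt) = $26,120.16


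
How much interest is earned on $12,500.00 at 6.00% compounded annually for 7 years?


Compound interest earned = final amount − principal.
A = P(1 + r/n)^(nt) = $12,500.00 × (1 + 0.06/1)^(1 × 7) = $18,795.38
Interest = A − P = $18,795.38 − $12,500.00 = $6,295.38

Interest = A - P = $6,295.38


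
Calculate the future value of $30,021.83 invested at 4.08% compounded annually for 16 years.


Compound interest formula: A = P(1 + r/n)^(nt)
A = $30,021.83 × (1 + 0.0408/1)^(1 × 16)
Growth factor: (1 + 0.0408/1)^16 = 1.896167
A = $30,021.83 × 1.896167
A = $56,926.40

A = P(1 + r/n)^(nt) = $56,926.40


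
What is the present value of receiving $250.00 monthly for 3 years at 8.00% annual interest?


Present value of an ordinary annuity: PV = PMT × (1 − (1 + r)^(−n)) / r
Monthly rate r = 0.08/12 ≈ 0.00666667, n = 36
PV = $250.00 × (1 − (1 + 0.08/12)^(−36)) / (0.08/12)
PV = $250.00 × 31.911806
PV = $7,977.95

PV = PMT × (1-(1+r)^(-n))/r = $7,977.95


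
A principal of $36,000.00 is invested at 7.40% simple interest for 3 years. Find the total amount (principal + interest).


Total amount formula: A = P(1 + rt) = P + P·r·t
Interest: I = P × r × t = $36,000.00 × 0.074 × 3 = $7,992.00
A = P + I = $36,000.00 + $7,992.00 = $43,992.00

A = P + I = P(1 + rt) = $43,992.00


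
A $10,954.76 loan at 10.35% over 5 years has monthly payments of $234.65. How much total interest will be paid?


Total paid over the life of the loan = PMT × n.
Total paid = $234.65 × 60 = $14,079.00
Total interest = total paid − principal = $14,079.00 − $10,954.76 = $3,124.24

Total interest = (PMT × n) - PV = $3,124.24


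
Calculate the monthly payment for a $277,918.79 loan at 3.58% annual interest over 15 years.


Loan payment formula: PMT = PV × r / (1 − (1 + r)^(−n))
Monthly rate r = 0.0358/12 ≈ 0.00298333, n = 180 months
Denominator: 1 − (1 + 0.0358/12)^(−180) = 0.415033
PMT = $277,918.79 × (0.0358/12) / 0.415033
PMT = $1,997.73 per month

PMT = PV × r / (1-(1+r)^(-n)) = $1,997.73/month


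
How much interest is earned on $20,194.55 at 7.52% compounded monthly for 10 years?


Compound interest earned = final amount − principal.
A = P(1 + r/n)^(nt) = $20,194.55 × (1 + 0.0752/12)^(12 × 10) = $42,737.05
Interest = A − P = $42,737.05 − $20,194.55 = $22,542.50

Interest = A - P = $22,542.50


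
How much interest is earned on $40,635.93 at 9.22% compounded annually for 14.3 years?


Compound interest earned = final amount − principal.
A = P(1 + r/n)^(nt) = $40,635.93 × (1 + 0.0922/1)^(1 × 14.3) = $143,427.12
Interest = A − P = $143,427.12 − $40,635.93 = $102,791.19

Interest = A - P = $102,791.19


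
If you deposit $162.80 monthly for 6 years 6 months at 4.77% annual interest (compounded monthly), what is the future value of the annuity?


Future value of an ordinary annuity: FV = PMT × ((1 + r)^n − 1) / r
Monthly rate r = 0.0477/12 = 0.003975, n = 78
FV = $162.80 × ((1 + 0.0477/12)^78 − 1) / (0.0477/12)
FV = $162.80 × 91.234100
FV = $14,852.91

FV = PMT × ((1+r)^n - 1)/r = $14,852.91


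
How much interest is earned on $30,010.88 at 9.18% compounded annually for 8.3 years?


Compound interest earned = final amount − principal.
A = P(1 + r/n)^(nt) = $30,010.88 × (1 + 0.0918/1)^(1 × 8.3) = $62,210.88
Interest = A − P = $62,210.88 − $30,010.88 = $32,200.00

Interest = A - P = $32,200.00


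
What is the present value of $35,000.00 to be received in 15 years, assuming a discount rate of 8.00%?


Present value formula: PV = FV / (1 + r)^t
PV = $35,000.00 / (1 + 0.08)^15
PV = $35,000.00 / 3.172169
PV = $11,033.46

PV = FV / (1 + r)^t = $11,033.46


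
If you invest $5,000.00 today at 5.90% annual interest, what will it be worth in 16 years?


Future value formula: FV = PV × (1 + r)^t
FV = $5,000.00 × (1 + 0.059)^16
FV = $5,000.00 × 2.5022769
FV = $12,511.38

FV = PV × (1 + r)^t = $12,511.38


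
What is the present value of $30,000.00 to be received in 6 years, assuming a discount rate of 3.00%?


Present value formula: PV = FV / (1 + r)^t
PV = $30,000.00 / (1 + 0.03)^6
PV = $30,000.00 / 1.194052
PV = $25,124.53

PV = FV / (1 + r)^t = $25,124.53


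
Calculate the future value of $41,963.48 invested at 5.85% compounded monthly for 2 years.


Compound interest formula: A = P(1 + r/n)^(nt)
A = $41,963.48 × (1 + 0.0585/12)^(12 × 2)
Growth factor: (1 + 0.0585/12)^24 = 1.123800
A = $41,963.48 × 1.123800
A = $47,158.56

A = P(1 + r/n)^(nt) = $47,158.56


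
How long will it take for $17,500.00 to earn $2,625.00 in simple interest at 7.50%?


Rearrange the simple interest formula for t:
I = P × r × t  ⇒  t = I / (P × r)
t = $2,625.00 / ($17,500.00 × 0.075)
t = 2

t = I/(P×r) = 2 years


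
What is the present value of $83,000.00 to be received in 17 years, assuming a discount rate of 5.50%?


Present value formula: PV = FV / (1 + r)^t
PV = $83,000.00 / (1 + 0.055)^17
PV = $83,000.00 / 2.484802
PV = $33,403.06

PV = FV / (1 + r)^t = $33,403.06


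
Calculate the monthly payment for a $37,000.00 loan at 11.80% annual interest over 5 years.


Loan payment formula: PMT = PV × r / (1 − (1 + r)^(−n))
Monthly rate r = 0.118/12 ≈ 0.00983333, n = 60 months
Denominator: 1 − (1 + 0.118/12)^(−60) = 0.444073
PMT = $37,000.00 × (0.118/12) / 0.444073
PMT = $819.31 per month

PMT = PV × r / (1-(1+r)^(-n)) = $819.31/month


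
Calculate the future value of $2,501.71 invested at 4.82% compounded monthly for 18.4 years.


Compound interest formula: A = P(1 + r/n)^(nt)
A = $2,501.71 × (1 + 0.0482/12)^(12 × 18.4)
Growth factor: (1 + 0.0482/12)^220.8 = 2.423235
A = $2,501.71 × 2.423235
A = $6,062.23

A = P(1 + r/n)^(nt) = $6,062.23


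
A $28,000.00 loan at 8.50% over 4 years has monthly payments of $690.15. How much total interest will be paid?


Total paid over the life of the loan = PMT × n.
Total paid = $690.15 × 48 = $33,127.20
Total interest = total paid − principal = $33,127.20 − $28,000.00 = $5,127.20

Total interest = (PMT × n) - PV = $5,127.20


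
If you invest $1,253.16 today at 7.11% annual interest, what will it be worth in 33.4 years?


Future value formula: FV = PV × (1 + r)^t
FV = $1,253.16 × (1 + 0.0711)^33.4
FV = $1,253.16 × 9.915683
FV = $12,425.94

FV = PV × (1 + r)^t = $12,425.94


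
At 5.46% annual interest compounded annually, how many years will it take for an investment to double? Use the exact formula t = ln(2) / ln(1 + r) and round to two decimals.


Doubling condition: (1 + r)^t = 2
Take ln of both sides: t × ln(1 + r) = ln(2)
t = ln(2) / ln(1 + r)
t = 0.693147 / 0.053162
t = 13.04

t = ln(2) / ln(1 + r) = 13.04 years


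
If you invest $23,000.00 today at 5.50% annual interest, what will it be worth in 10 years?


Future value formula: FV = PV × (1 + r)^t
FV = $23,000.00 × (1 + 0.055)^10
FV = $23,000.00 × 1.7081445
FV = $39,287.32

FV = PV × (1 + r)^t = $39,287.32


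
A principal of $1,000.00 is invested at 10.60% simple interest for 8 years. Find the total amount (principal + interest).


Total amount formula: A = P(1 + rt) = P + P·r·t
Interest: I = P × r × t = $1,000.00 × 0.106 × 8 = $848.00
A = P + I = $1,000.00 + $848.00 = $1,848.00

A = P + I = P(1 + rt) = $1,848.00


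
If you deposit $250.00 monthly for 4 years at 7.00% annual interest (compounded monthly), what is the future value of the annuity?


Future value of an ordinary annuity: FV = PMT × ((1 + r)^n − 1) / r
Monthly rate r = 0.07/12 ≈ 0.00583333, n = 48
FV = $250.00 × ((1 + 0.07/12)^48 − 1) / (0.07/12)
FV = $250.00 × 55.209236
FV = $13,802.31

FV = PMT × ((1+r)^n - 1)/r = $13,802.31


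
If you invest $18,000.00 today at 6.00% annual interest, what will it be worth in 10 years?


Future value formula: FV = PV × (1 + r)^t
FV = $18,000.00 × (1 + 0.06)^10
FV = $18,000.00 × 1.790848
FV = $32,235.26

FV = PV × (1 + r)^t = $32,235.26


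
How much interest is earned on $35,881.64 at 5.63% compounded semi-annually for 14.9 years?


Compound interest earned = final amount − principal.
A = P(1 + r/n)^(nt) = $35,881.64 × (1 + 0.0563/2)^(2 × 14.9) = $82,064.51
Interest = A − P = $82,064.51 − $35,881.64 = $46,182.87

Interest = A - P = $46,182.87


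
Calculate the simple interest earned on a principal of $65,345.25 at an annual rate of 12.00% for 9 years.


Simple interest formula: I = P × r × t
I = $65,345.25 × 0.12 × 9
I = $70,572.87

I = P × r × t = $70,572.87


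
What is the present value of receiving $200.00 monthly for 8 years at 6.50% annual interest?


Present value of an ordinary annuity: PV = PMT × (1 − (1 + r)^(−n)) / r
Monthly rate r = 0.065/12 ≈ 0.00541667, n = 96
PV = $200.00 × (1 − (1 + 0.065/12)^(−96)) / (0.065/12)
PV = $200.00 × 74.703617
PV = $14,940.72

PV = PMT × (1-(1+r)^(-n))/r = $14,940.72


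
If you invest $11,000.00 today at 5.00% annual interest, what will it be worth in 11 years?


Future value formula: FV = PV × (1 + r)^t
FV = $11,000.00 × (1 + 0.05)^11
FV = $11,000.00 × 1.710339
FV = $18,813.73

FV = PV × (1 + r)^t = $18,813.73


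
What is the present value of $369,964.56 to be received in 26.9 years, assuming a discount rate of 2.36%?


Present value formula: PV = FV / (1 + r)^t
PV = $369,964.56 / (1 + 0.0236)^26.9
PV = $369,964.56 / 1.8728563
PV = $197,540.28

PV = FV / (1 + r)^t = $197,540.28


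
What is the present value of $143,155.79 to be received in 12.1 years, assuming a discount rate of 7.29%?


Present value formula: PV = FV / (1 + r)^t
PV = $143,155.79 / (1 + 0.0729)^12.1
PV = $143,155.79 / 2.3429708
PV = $61,100.12

PV = FV / (1 + r)^t = $61,100.12


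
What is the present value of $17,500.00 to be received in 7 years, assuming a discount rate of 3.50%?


Present value formula: PV = FV / (1 + r)^t
PV = $17,500.00 / (1 + 0.035)^7
PV = $17,500.00 / 1.272279
PV = $13,754.84

PV = FV / (1 + r)^t = $13,754.84


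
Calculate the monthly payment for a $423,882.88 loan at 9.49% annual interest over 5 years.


Loan payment formula: PMT = PV × r / (1 − (1 + r)^(−n))
Monthly rate r = 0.0949/12 ≈ 0.00790833, n = 60 months
Denominator: 1 − (1 + 0.0949/12)^(−60) = 0.3766416
PMT = $423,882.88 × (0.0949/12) / 0.3766416
PMT = $8,900.26 per month

PMT = PV × r / (1-(1+r)^(-n)) = $8,900.26/month


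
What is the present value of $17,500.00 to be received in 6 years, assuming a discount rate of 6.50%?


Present value formula: PV = FV / (1 + r)^t
PV = $17,500.00 / (1 + 0.065)^6
PV = $17,500.00 / 1.459142
PV = $11,993.35

PV = FV / (1 + r)^t = $11,993.35


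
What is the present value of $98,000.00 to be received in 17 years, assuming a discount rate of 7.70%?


Present value formula: PV = FV / (1 + r)^t
PV = $98,000.00 / (1 + 0.077)^17
PV = $98,000.00 / 3.529124
PV = $27,768.93

PV = FV / (1 + r)^t = $27,768.93


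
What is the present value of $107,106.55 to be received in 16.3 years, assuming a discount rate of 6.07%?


Present value formula: PV = FV / (1 + r)^t
PV = $107,106.55 / (1 + 0.0607)^16.3
PV = $107,106.55 / 2.613117
PV = $40,988.04

PV = FV / (1 + r)^t = $40,988.04


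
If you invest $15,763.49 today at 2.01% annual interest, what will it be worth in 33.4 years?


Future value formula: FV = PV × (1 + r)^t
FV = $15,763.49 × (1 + 0.0201)^33.4
FV = $15,763.49 × 1.943872
FV = $30,642.21

FV = PV × (1 + r)^t = $30,642.21


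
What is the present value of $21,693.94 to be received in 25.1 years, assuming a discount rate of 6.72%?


Present value formula: PV = FV / (1 + r)^t
PV = $21,693.94 / (1 + 0.0672)^25.1
PV = $21,693.94 / 5.116465
PV = $4,240.03

PV = FV / (1 + r)^t = $4,240.03


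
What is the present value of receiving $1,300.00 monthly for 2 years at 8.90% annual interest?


Present value of an ordinary annuity: PV = PMT × (1 − (1 + r)^(−n)) / r
Monthly rate r = 0.089/12 ≈ 0.00741667, n = 24
PV = $1,300.00 × (1 − (1 + 0.089/12)^(−24)) / (0.089/12)
PV = $1,300.00 × 21.911145
PV = $28,484.49

PV = PMT × (1-(1+r)^(-n))/r = $28,484.49


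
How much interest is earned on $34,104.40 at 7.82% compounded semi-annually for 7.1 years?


Compound interest earned = final amount − principal.
A = P(1 + r/n)^(nt) = $34,104.40 × (1 + 0.0782/2)^(2 × 7.1) = $58,795.58
Interest = A − P = $58,795.58 − $34,104.40 = $24,691.18

Interest = A - P = $24,691.18


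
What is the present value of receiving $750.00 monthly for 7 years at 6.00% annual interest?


Present value of an ordinary annuity: PV = PMT × (1 − (1 + r)^(−n)) / r
Monthly rate r = 0.06/12 = 0.005, n = 84
PV = $750.00 × (1 − (1 + 0.06/12)^(−84)) / (0.06/12)
PV = $750.00 × 68.453042
PV = $51,339.78

PV = PMT × (1-(1+r)^(-n))/r = $51,339.78


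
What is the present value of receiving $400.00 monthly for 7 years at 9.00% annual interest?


Present value of an ordinary annuity: PV = PMT × (1 − (1 + r)^(−n)) / r
Monthly rate r = 0.09/12 = 0.0075, n = 84
PV = $400.00 × (1 − (1 + 0.09/12)^(−84)) / (0.09/12)
PV = $400.00 × 62.153965
PV = $24,861.59

PV = PMT × (1-(1+r)^(-n))/r = $24,861.59


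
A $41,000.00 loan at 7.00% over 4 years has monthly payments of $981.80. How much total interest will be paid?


Total paid over the life of the loan = PMT × n.
Total paid = $981.80 × 48 = $47,126.40
Total interest = total paid − principal = $47,126.40 − $41,000.00 = $6,126.40

Total interest = (PMT × n) - PV = $6,126.40


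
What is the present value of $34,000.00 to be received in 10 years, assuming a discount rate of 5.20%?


Present value formula: PV = FV / (1 + r)^t
PV = $34,000.00 / (1 + 0.052)^10
PV = $34,000.00 / 1.6601885
PV = $20,479.60

PV = FV / (1 + r)^t = $20,479.60


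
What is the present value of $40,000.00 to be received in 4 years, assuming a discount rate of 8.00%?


Present value formula: PV = FV / (1 + r)^t
PV = $40,000.00 / (1 + 0.08)^4
PV = $40,000.00 / 1.360489
PV = $29,401.19

PV = FV / (1 + r)^t = $29,401.19


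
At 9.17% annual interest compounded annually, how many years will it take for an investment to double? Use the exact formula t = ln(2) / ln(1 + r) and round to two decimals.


Doubling condition: (1 + r)^t = 2
Take ln of both sides: t × ln(1 + r) = ln(2)
t = ln(2) / ln(1 + r)
t = 0.693147 / 0.087736
t = 7.90

t = ln(2) / ln(1 + r) = 7.90 years


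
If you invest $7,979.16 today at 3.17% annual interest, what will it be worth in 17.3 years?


Future value formula: FV = PV × (1 + r)^t
FV = $7,979.16 × (1 + 0.0317)^17.3
FV = $7,979.16 × 1.715830
FV = $13,690.88

FV = PV × (1 + r)^t = $13,690.88


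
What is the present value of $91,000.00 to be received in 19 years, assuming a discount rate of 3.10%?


Present value formula: PV = FV / (1 + r)^t
PV = $91,000.00 / (1 + 0.031)^19
PV = $91,000.00 / 1.7861365
PV = $50,947.95

PV = FV / (1 + r)^t = $50,947.95


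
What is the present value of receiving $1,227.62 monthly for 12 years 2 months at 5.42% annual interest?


Present value of an ordinary annuity: PV = PMT × (1 − (1 + r)^(−n)) / r
Monthly rate r = 0.0542/12 ≈ 0.00451667, n = 146
PV = $1,227.62 × (1 − (1 + 0.0542/12)^(−146)) / (0.0542/12)
PV = $1,227.62 × 106.735195
PV = $131,030.26

PV = PMT × (1-(1+r)^(-n))/r = $131,030.26


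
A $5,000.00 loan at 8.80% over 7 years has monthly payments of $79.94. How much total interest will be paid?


Total paid over the life of the loan = PMT × n.
Total paid = $79.94 × 84 = $6,714.96
Total interest = total paid − principal = $6,714.96 − $5,000.00 = $1,714.96

Total interest = (PMT × n) - PV = $1,714.96


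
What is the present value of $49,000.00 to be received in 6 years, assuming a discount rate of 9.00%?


Present value formula: PV = FV / (1 + r)^t
PV = $49,000.00 / (1 + 0.09)^6
PV = $49,000.00 / 1.677100
PV = $29,217.10

PV = FV / (1 + r)^t = $29,217.10


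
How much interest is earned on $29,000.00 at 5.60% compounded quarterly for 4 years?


Compound interest earned = final amount − principal.
A = P(1 + r/n)^(nt) = $29,000.00 × (1 + 0.056/4)^(4 × 4) = $36,224.74
Interest = A − P = $36,224.74 − $29,000.00 = $7,224.74

Interest = A - P = $7,224.74


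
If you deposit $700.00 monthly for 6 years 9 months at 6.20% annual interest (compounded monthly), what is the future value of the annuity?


Future value of an ordinary annuity: FV = PMT × ((1 + r)^n − 1) / r
Monthly rate r = 0.062/12 ≈ 0.00516667, n = 81
FV = $700.00 × ((1 + 0.062/12)^81 − 1) / (0.062/12)
FV = $700.00 × 100.266557
FV = $70,186.59

FV = PMT × ((1+r)^n - 1)/r = $70,186.59


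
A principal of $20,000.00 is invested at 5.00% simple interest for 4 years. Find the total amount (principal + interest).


Total amount formula: A = P(1 + rt) = P + P·r·t
Interest: I = P × r × t = $20,000.00 × 0.05 × 4 = $4,000.00
A = P + I = $20,000.00 + $4,000.00 = $24,000.00

A = P + I = P(1 + rt) = $24,000.00


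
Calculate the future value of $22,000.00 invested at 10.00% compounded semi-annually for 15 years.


Compound interest formula: A = P(1 + r/n)^(nt)
A = $22,000.00 × (1 + 0.1/2)^(2 × 15)
Growth factor: (1 + 0.1/2)^30 = 4.3219424
A = $22,000.00 × 4.3219424
A = $95,082.73

A = P(1 + r/n)^(nt) = $95,082.73


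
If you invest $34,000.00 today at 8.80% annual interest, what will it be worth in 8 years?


Future value formula: FV = PV × (1 + r)^t
FV = $34,000.00 × (1 + 0.088)^8
FV = $34,000.00 × 1.9635012
FV = $66,759.04

FV = PV × (1 + r)^t = $66,759.04


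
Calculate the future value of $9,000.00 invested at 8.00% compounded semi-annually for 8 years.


Compound interest formula: A = P(1 + r/n)^(nt)
A = $9,000.00 × (1 + 0.08/2)^(2 × 8)
Growth factor: (1 + 0.08/2)^16 = 1.872981
A = $9,000.00 × 1.872981
A = $16,856.83

A = P(1 + r/n)^(nt) = $16,856.83


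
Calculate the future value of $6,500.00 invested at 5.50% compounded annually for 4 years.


Compound interest formula: A = P(1 + r/n)^(nt)
A = $6,500.00 × (1 + 0.055/1)^(1 × 4)
Growth factor: (1 + 0.055/1)^4 = 1.238825
A = $6,500.00 × 1.238825
A = $8,052.36

A = P(1 + r/n)^(nt) = $8,052.36


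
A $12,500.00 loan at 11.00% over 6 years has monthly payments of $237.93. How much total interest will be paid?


Total paid over the life of the loan = PMT × n.
Total paid = $237.93 × 72 = $17,130.96
Total interest = total paid − principal = $17,130.96 − $12,500.00 = $4,630.96

Total interest = (PMT × n) - PV = $4,630.96


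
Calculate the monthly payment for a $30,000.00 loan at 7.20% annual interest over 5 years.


Loan payment formula: PMT = PV × r / (1 − (1 + r)^(−n))
Monthly rate r = 0.072/12 = 0.006, n = 60 months
Denominator: 1 − (1 + 0.072/12)^(−60) = 0.301573
PMT = $30,000.00 × (0.072/12) / 0.301573
PMT = $596.87 per month

PMT = PV × r / (1-(1+r)^(-n)) = $596.87/month


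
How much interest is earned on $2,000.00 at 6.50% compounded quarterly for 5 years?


Compound interest earned = final amount − principal.
A = P(1 + r/n)^(nt) = $2,000.00 × (1 + 0.065/4)^(4 × 5) = $2,760.84
Interest = A − P = $2,760.84 − $2,000.00 = $760.84

Interest = A - P = $760.84


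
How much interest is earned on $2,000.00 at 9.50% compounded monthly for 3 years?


Compound interest earned = final amount − principal.
A = P(1 + r/n)^(nt) = $2,000.00 × (1 + 0.095/12)^(12 × 3) = $2,656.54
Interest = A − P = $2,656.54 − $2,000.00 = $656.54

Interest = A - P = $656.54


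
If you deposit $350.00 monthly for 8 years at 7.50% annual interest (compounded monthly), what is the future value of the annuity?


Future value of an ordinary annuity: FV = PMT × ((1 + r)^n − 1) / r
Monthly rate r = 0.075/12 = 0.00625, n = 96
FV = $350.00 × ((1 + 0.075/12)^96 − 1) / (0.075/12)
FV = $350.00 × 130.995147
FV = $45,848.30

FV = PMT × ((1+r)^n - 1)/r = $45,848.30


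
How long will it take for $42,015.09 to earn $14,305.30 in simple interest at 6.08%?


Rearrange the simple interest formula for t:
I = P × r × t  ⇒  t = I / (P × r)
t = $14,305.30 / ($42,015.09 × 0.0608)
t = 5.6

t = I/(P×r) = 5.6 years


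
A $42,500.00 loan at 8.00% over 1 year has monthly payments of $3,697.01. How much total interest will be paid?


Total paid over the life of the loan = PMT × n.
Total paid = $3,697.01 × 12 = $44,364.12
Total interest = total paid − principal = $44,364.12 − $42,500.00 = $1,864.12

Total interest = (PMT × n) - PV = $1,864.12


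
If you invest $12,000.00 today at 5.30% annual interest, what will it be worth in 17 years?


Future value formula: FV = PV × (1 + r)^t
FV = $12,000.00 × (1 + 0.053)^17
FV = $12,000.00 × 2.405926
FV = $28,871.11

FV = PV × (1 + r)^t = $28,871.11


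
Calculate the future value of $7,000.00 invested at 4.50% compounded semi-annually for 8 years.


Compound interest formula: A = P(1 + r/n)^(nt)
A = $7,000.00 × (1 + 0.045/2)^(2 × 8)
Growth factor: (1 + 0.045/2)^16 = 1.427621
A = $7,000.00 × 1.427621
A = $9,993.35

A = P(1 + r/n)^(nt) = $9,993.35


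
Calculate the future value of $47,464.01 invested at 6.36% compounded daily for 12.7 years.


Compound interest formula: A = P(1 + r/n)^(nt)
A = $47,464.01 × (1 + 0.0636/365)^(365 × 12.7)
Growth factor: (1 + 0.0636/365)^4635.5 = 2.2426308
A = $47,464.01 × 2.2426308
A = $106,444.25

A = P(1 + r/n)^(nt) = $106,444.25


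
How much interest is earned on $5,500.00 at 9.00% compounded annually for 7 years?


Compound interest earned = final amount − principal.
A = P(1 + r/n)^(nt) = $5,500.00 × (1 + 0.09/1)^(1 × 7) = $10,054.22
Interest = A − P = $10,054.22 − $5,500.00 = $4,554.22

Interest = A - P = $4,554.22


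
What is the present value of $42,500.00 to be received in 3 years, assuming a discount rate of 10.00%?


Present value formula: PV = FV / (1 + r)^t
PV = $42,500.00 / (1 + 0.1)^3
PV = $42,500.00 / 1.331000
PV = $31,930.88

PV = FV / (1 + r)^t = $31,930.88


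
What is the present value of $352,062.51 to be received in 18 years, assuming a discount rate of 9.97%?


Present value formula: PV = FV / (1 + r)^t
PV = $352,062.51 / (1 + 0.0997)^18
PV = $352,062.51 / 5.532686
PV = $63,633.20

PV = FV / (1 + r)^t = $63,633.20


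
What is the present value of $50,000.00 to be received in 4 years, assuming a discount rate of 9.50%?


Present value formula: PV = FV / (1 + r)^t
PV = $50,000.00 / (1 + 0.095)^4
PV = $50,000.00 / 1.437661
PV = $34,778.71

PV = FV / (1 + r)^t = $34,778.71


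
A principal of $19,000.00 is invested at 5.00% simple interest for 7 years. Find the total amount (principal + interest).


Total amount formula: A = P(1 + rt) = P + P·r·t
Interest: I = P × r × t = $19,000.00 × 0.05 × 7 = $6,650.00
A = P + I = $19,000.00 + $6,650.00 = $25,650.00

A = P + I = P(1 + rt) = $25,650.00


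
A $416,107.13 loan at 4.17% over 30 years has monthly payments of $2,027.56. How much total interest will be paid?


Total paid over the life of the loan = PMT × n.
Total paid = $2,027.56 × 360 = $729,921.60
Total interest = total paid − principal = $729,921.60 − $416,107.13 = $313,814.47

Total interest = (PMT × n) - PV = $313,814.47


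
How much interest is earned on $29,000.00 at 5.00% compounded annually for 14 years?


Compound interest earned = final amount − principal.
A = P(1 + r/n)^(nt) = $29,000.00 × (1 + 0.05/1)^(1 × 14) = $57,418.02
Interest = A − P = $57,418.02 − $29,000.00 = $28,418.02

Interest = A - P = $28,418.02


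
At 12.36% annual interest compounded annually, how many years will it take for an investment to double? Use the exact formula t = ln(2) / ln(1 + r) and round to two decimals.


Doubling condition: (1 + r)^t = 2
Take ln of both sides: t × ln(1 + r) = ln(2)
t = ln(2) / ln(1 + r)
t = 0.693147 / 0.116538
t = 5.95

t = ln(2) / ln(1 + r) = 5.95 years


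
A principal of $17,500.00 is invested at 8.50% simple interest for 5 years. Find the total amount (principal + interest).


Total amount formula: A = P(1 + rt) = P + P·r·t
Interest: I = P × r × t = $17,500.00 × 0.085 × 5 = $7,437.50
A = P + I = $17,500.00 + $7,437.50 = $24,937.50

A = P + I = P(1 + rt) = $24,937.50


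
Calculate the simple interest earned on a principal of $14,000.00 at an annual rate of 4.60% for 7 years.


Simple interest formula: I = P × r × t
I = $14,000.00 × 0.046 × 7
I = $4,508.00

I = P × r × t = $4,508.00


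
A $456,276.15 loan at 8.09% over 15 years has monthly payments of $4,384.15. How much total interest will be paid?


Total paid over the life of the loan = PMT × n.
Total paid = $4,384.15 × 180 = $789,147.00
Total interest = total paid − principal = $789,147.00 − $456,276.15 = $332,870.85

Total interest = (PMT × n) - PV = $332,870.85


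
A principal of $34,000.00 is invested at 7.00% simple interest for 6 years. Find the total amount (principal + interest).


Total amount formula: A = P(1 + rt) = P + P·r·t
Interest: I = P × r × t = $34,000.00 × 0.07 × 6 = $14,280.00
A = P + I = $34,000.00 + $14,280.00 = $48,280.00

A = P + I = P(1 + rt) = $48,280.00


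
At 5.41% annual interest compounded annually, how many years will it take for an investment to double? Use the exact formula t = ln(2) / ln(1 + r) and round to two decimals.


Doubling condition: (1 + r)^t = 2
Take ln of both sides: t × ln(1 + r) = ln(2)
t = ln(2) / ln(1 + r)
t = 0.693147 / 0.052687
t = 13.16

t = ln(2) / ln(1 + r) = 13.16 years
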